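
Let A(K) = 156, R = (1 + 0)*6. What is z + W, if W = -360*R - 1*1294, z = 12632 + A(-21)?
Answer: 9334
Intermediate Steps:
R = 6 (R = 1*6 = 6)
z = 12788 (z = 12632 + 156 = 12788)
W = -3454 (W = -360*6 - 1*1294 = -2160 - 1294 = -3454)
z + W = 12788 - 3454 = 9334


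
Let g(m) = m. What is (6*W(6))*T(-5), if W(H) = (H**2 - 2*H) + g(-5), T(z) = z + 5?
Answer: 0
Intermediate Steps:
T(z) = 5 + z
W(H) = -5 + H**2 - 2*H (W(H) = (H**2 - 2*H) - 5 = -5 + H**2 - 2*H)
(6*W(6))*T(-5) = (6*(-5 + 6**2 - 2*6))*(5 - 5) = (6*(-5 + 36 - 12))*0 = (6*19)*0 = 114*0 = 0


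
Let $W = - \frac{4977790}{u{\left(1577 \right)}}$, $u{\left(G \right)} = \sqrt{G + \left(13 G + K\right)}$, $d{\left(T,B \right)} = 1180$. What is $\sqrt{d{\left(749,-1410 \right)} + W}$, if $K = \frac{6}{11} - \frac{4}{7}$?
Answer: $\frac{\sqrt{213138503001180 - 1057782863895 \sqrt{32725077}}}{425001} \approx 179.78 i$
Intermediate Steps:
$K = - \frac{2}{77}$ ($K = 6 \cdot \frac{1}{11} - \frac{4}{7} = \frac{6}{11} - \frac{4}{7} = - \frac{2}{77} \approx -0.025974$)
$u{\left(G \right)} = \sqrt{- \frac{2}{77} + 14 G}$ ($u{\left(G \right)} = \sqrt{G + \left(13 G - \frac{2}{77}\right)} = \sqrt{G + \left(- \frac{2}{77} + 13 G\right)} = \sqrt{- \frac{2}{77} + 14 G}$)
$W = - \frac{2488895 \sqrt{32725077}}{425001}$ ($W = - \frac{4977790}{\frac{1}{77} \sqrt{-154 + 83006 \cdot 1577}} = - \frac{4977790}{\frac{1}{77} \sqrt{-154 + 130900462}} = - \frac{4977790}{\frac{1}{77} \sqrt{130900308}} = - \frac{4977790}{\frac{1}{77} \cdot 2 \sqrt{32725077}} = - \frac{4977790}{\frac{2}{77} \sqrt{32725077}} = - 4977790 \frac{\sqrt{32725077}}{850002} = - \frac{2488895 \sqrt{32725077}}{425001} \approx -33501.0$)
$\sqrt{d{\left(749,-1410 \right)} + W} = \sqrt{1180 - \frac{2488895 \sqrt{32725077}}{425001}}$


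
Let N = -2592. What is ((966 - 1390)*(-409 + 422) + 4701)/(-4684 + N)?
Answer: 811/7276 ≈ 0.11146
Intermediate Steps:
((966 - 1390)*(-409 + 422) + 4701)/(-4684 + N) = ((966 - 1390)*(-409 + 422) + 4701)/(-4684 - 2592) = (-424*13 + 4701)/(-7276) = (-5512 + 4701)*(-1/7276) = -811*(-1/7276) = 811/7276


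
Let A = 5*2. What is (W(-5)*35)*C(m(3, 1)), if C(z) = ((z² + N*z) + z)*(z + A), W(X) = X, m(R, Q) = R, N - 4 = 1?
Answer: -61425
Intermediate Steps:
N = 5 (N = 4 + 1 = 5)
A = 10
C(z) = (10 + z)*(z² + 6*z) (C(z) = ((z² + 5*z) + z)*(z + 10) = (z² + 6*z)*(10 + z) = (10 + z)*(z² + 6*z))
(W(-5)*35)*C(m(3, 1)) = (-5*35)*(3*(60 + 3² + 16*3)) = -525*(60 + 9 + 48) = -525*117 = -175*351 = -61425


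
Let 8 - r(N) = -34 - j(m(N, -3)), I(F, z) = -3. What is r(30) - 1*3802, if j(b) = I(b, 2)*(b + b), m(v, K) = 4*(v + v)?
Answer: -5200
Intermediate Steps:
m(v, K) = 8*v (m(v, K) = 4*(2*v) = 8*v)
j(b) = -6*b (j(b) = -3*(b + b) = -6*b)
r(N) = 42 - 48*N (r(N) = 8 - (-34 - (-6)*8*N) = 8 - (-34 - (-48)*N) = 8 - (-34 + 48*N) = 8 + (34 - 48*N) = 42 - 48*N)
r(30) - 1*3802 = (42 - 48*30) - 1*3802 = (42 - 1440) - 3802 = -1398 - 3802 = -5200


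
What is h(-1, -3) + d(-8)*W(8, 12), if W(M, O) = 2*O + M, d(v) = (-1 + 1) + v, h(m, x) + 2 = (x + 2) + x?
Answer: -262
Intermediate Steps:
h(m, x) = 2*x (h(m, x) = -2 + ((x + 2) + x) = -2 + ((2 + x) + x) = -2 + (2 + 2*x) = 2*x)
d(v) = v (d(v) = 0 + v = v)
W(M, O) = M + 2*O
h(-1, -3) + d(-8)*W(8, 12) = 2*(-3) - 8*(8 + 2*12) = -6 - 8*(8 + 24) = -6 - 8*32 = -6 - 256 = -262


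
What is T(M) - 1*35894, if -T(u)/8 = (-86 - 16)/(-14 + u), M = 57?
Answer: -1542626/43 ≈ -35875.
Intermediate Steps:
T(u) = 816/(-14 + u) (T(u) = -8*(-86 - 16)/(-14 + u) = -(-816)/(-14 + u) = 816/(-14 + u))
T(M) - 1*35894 = 816/(-14 + 57) - 1*35894 = 816/43 - 35894 = -1542626/43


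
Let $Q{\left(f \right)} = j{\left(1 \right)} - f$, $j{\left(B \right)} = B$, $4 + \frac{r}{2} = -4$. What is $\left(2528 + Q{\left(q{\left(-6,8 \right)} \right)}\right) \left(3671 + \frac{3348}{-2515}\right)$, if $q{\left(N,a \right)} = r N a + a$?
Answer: $\frac{16178817401}{2515} \approx 6.4329 \cdot 10^{6}$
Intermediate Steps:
$r = -16$ ($r = -8 + 2 \left(-4\right) = -8 - 8 = -16$)
$q{\left(N,a \right)} = a - 16 N a$ ($q{\left(N,a \right)} = - 16 N a + a = a - 16 N a$)
$Q{\left(f \right)} = 1 - f$
$\left(2528 + Q{\left(q{\left(-6,8 \right)} \right)}\right) \left(3671 + \frac{3348}{-2515}\right) = \left(2528 + \left(1 - 8 \left(1 - -96\right)\right)\right) \left(3671 + \frac{3348}{-2515}\right) = \left(2528 + \left(1 - 8 \left(1 + 96\right)\right)\right) \left(3671 + 3348 \left(- \frac{1}{2515}\right)\right) = \left(2528 + \left(1 - 8 \cdot 97\right)\right) \left(3671 - \frac{3348}{2515}\right) = \left(2528 + \left(1 - 776\right)\right) \frac{9229217}{2515} = \left(2528 - 775\right) \frac{9229217}{2515} = 1753 \cdot \frac{9229217}{2515} = \frac{16178817401}{2515}$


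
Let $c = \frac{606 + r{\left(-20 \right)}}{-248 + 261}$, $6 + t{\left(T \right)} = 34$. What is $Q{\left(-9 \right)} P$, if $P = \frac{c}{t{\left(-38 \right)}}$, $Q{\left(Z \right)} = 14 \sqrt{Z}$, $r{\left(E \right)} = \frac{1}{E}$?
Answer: $\frac{36357 i}{520} \approx 69.917 i$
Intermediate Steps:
$t{\left(T \right)} = 28$ ($t{\left(T \right)} = -6 + 34 = 28$)
$c = \frac{12119}{260}$ ($c = \frac{606 + \frac{1}{-20}}{-248 + 261} = \frac{606 - \frac{1}{20}}{13} = \frac{12119}{20} \cdot \frac{1}{13} = \frac{12119}{260} \approx 46.612$)
$P = \frac{12119}{7280}$ ($P = \frac{12119}{260 \cdot 28} = \frac{12119}{260} \cdot \frac{1}{28} = \frac{12119}{7280} \approx 1.6647$)
$Q{\left(-9 \right)} P = 14 \sqrt{-9} \cdot \frac{12119}{7280} = 14 \cdot 3 i \frac{12119}{7280} = 42 i \frac{12119}{7280} = \frac{36357 i}{520}$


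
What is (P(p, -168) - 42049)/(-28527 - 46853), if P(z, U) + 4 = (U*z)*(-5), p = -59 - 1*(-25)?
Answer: 70613/75380 ≈ 0.93676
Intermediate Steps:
p = -34 (p = -59 + 25 = -34)
P(z, U) = -4 - 5*U*z (P(z, U) = -4 + (U*z)*(-5) = -4 - 5*U*z)
(P(p, -168) - 42049)/(-28527 - 46853) = ((-4 - 5*(-168)*(-34)) - 42049)/(-28527 - 46853) = ((-4 - 28560) - 42049)/(-75380) = (-28564 - 42049)*(-1/75380) = -70613*(-1/75380) = 70613/75380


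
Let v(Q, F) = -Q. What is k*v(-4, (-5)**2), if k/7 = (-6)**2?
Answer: 1008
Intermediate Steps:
k = 252 (k = 7*(-6)**2 = 7*36 = 252)
k*v(-4, (-5)**2) = 252*(-1*(-4)) = 252*4 = 1008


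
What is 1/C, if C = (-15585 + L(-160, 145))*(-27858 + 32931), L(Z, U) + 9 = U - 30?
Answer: -1/78524967 ≈ -1.2735e-8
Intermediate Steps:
L(Z, U) = -39 + U (L(Z, U) = -9 + (U - 30) = -9 + (-30 + U) = -39 + U)
C = -78524967 (C = (-15585 + (-39 + 145))*(-27858 + 32931) = (-15585 + 106)*5073 = -15479*5073 = -78524967)
1/C = 1/(-78524967) = -1/78524967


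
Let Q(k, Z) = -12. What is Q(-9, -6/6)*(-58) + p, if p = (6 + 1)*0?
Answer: 696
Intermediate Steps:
p = 0 (p = 7*0 = 0)
Q(-9, -6/6)*(-58) + p = -12*(-58) + 0 = 696 + 0 = 696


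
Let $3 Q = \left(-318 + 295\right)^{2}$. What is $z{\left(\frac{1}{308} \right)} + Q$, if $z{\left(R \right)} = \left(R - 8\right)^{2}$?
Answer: $\frac{68382163}{284592} \approx 240.28$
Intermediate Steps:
$z{\left(R \right)} = \left(-8 + R\right)^{2}$
$Q = \frac{529}{3}$ ($Q = \frac{\left(-318 + 295\right)^{2}}{3} = \frac{\left(-23\right)^{2}}{3} = \frac{1}{3} \cdot 529 = \frac{529}{3} \approx 176.33$)
$z{\left(\frac{1}{308} \right)} + Q = \left(-8 + \frac{1}{308}\right)^{2} + \frac{529}{3} = \left(- \frac{2463}{308}\right)^{2} + \frac{529}{3} = \frac{6066369}{94864} + \frac{529}{3} = \frac{68382163}{284592}$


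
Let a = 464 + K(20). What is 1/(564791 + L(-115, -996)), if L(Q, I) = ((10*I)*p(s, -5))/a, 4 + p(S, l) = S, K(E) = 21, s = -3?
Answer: 97/54798671 ≈ 1.7701e-6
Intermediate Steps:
p(S, l) = -4 + S
a = 485 (a = 464 + 21 = 485)
L(Q, I) = -14*I/97 (L(Q, I) = ((10*I)*(-4 - 3))/485 = ((10*I)*(-7))*(1/485) = -70*I*(1/485) = -14*I/97)
1/(564791 + L(-115, -996)) = 1/(564791 - 14/97*(-996)) = 1/(564791 + 13944/97) = 1/(54798671/97) = 97/54798671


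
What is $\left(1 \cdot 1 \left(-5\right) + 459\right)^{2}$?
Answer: $206116$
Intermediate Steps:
$\left(1 \cdot 1 \left(-5\right) + 459\right)^{2} = \left(1 \left(-5\right) + 459\right)^{2} = \left(-5 + 459\right)^{2} = 454^{2} = 206116$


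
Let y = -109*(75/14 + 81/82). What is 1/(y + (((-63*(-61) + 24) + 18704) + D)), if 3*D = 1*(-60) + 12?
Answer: 287/6274796 ≈ 4.5739e-5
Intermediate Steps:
y = -198489/287 (y = -109*(75*(1/14) + 81*(1/82)) = -109*(75/14 + 81/82) = -109*1821/287 = -198489/287 ≈ -691.60)
D = -16 (D = (1*(-60) + 12)/3 = (-60 + 12)/3 = (⅓)*(-48) = -16)
1/(y + (((-63*(-61) + 24) + 18704) + D)) = 1/(-198489/287 + (((-63*(-61) + 24) + 18704) - 16)) = 1/(-198489/287 + (((3843 + 24) + 18704) - 16)) = 1/(-198489/287 + ((3867 + 18704) - 16)) = 1/(-198489/287 + (22571 - 16)) = 1/(-198489/287 + 22555) = 1/(6274796/287) = 287/6274796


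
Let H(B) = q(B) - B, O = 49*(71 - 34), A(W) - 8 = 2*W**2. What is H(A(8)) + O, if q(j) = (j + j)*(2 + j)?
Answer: 39213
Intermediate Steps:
q(j) = 2*j*(2 + j) (q(j) = (2*j)*(2 + j) = 2*j*(2 + j))
A(W) = 8 + 2*W**2
O = 1813 (O = 49*37 = 1813)
H(B) = -B + 2*B*(2 + B) (H(B) = 2*B*(2 + B) - B = -B + 2*B*(2 + B))
H(A(8)) + O = (8 + 2*8**2)*(3 + 2*(8 + 2*8**2)) + 1813 = (8 + 2*64)*(3 + 2*(8 + 2*64)) + 1813 = (8 + 128)*(3 + 2*(8 + 128)) + 1813 = 136*(3 + 2*136) + 1813 = 136*(3 + 272) + 1813 = 136*275 + 1813 = 37400 + 1813 = 39213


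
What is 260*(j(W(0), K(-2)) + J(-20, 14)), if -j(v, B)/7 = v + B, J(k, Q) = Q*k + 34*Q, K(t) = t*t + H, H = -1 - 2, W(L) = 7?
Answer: 36400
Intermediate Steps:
H = -3
K(t) = -3 + t**2 (K(t) = t*t - 3 = t**2 - 3 = -3 + t**2)
J(k, Q) = 34*Q + Q*k
j(v, B) = -7*B - 7*v (j(v, B) = -7*(v + B) = -7*(B + v) = -7*B - 7*v)
260*(j(W(0), K(-2)) + J(-20, 14)) = 260*((-7*(-3 + (-2)**2) - 7*7) + 14*(34 - 20)) = 260*((-7*(-3 + 4) - 49) + 14*14) = 260*((-7*1 - 49) + 196) = 260*((-7 - 49) + 196) = 260*(-56 + 196) = 260*140 = 36400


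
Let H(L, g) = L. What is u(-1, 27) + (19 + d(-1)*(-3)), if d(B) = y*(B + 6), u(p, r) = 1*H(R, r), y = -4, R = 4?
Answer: 83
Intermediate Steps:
u(p, r) = 4 (u(p, r) = 1*4 = 4)
d(B) = -24 - 4*B (d(B) = -4*(B + 6) = -4*(6 + B) = -24 - 4*B)
u(-1, 27) + (19 + d(-1)*(-3)) = 4 + (19 + (-24 - 4*(-1))*(-3)) = 4 + (19 + (-24 + 4)*(-3)) = 4 + (19 - 20*(-3)) = 4 + (19 + 60) = 4 + 79 = 83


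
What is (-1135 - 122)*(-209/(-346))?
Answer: -262713/346 ≈ -759.29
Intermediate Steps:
(-1135 - 122)*(-209/(-346)) = -(-262713)*(-1)/346 = -1257*209/346 = -262713/346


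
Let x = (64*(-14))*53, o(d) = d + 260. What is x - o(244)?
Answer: -47992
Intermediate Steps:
o(d) = 260 + d
x = -47488 (x = -896*53 = -47488)
x - o(244) = -47488 - (260 + 244) = -47488 - 1*504 = -47488 - 504 = -47992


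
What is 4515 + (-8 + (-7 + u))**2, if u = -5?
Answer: 4915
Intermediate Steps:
4515 + (-8 + (-7 + u))**2 = 4515 + (-8 + (-7 - 5))**2 = 4515 + (-8 - 12)**2 = 4515 + (-20)**2 = 4515 + 400 = 4915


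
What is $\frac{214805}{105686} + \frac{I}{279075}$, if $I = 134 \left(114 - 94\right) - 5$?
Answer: $\frac{2409176617}{1179772818} \approx 2.0421$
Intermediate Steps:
$I = 2675$ ($I = 134 \cdot 20 - 5 = 2680 - 5 = 2675$)
$\frac{214805}{105686} + \frac{I}{279075} = \frac{214805}{105686} + \frac{2675}{279075} = 214805 \cdot \frac{1}{105686} + 2675 \cdot \frac{1}{279075} = \frac{214805}{105686} + \frac{107}{11163} = \frac{2409176617}{1179772818}$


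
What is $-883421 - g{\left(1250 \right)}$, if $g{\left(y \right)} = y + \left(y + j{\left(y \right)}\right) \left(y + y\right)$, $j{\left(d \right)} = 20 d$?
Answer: $-66509671$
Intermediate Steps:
$g{\left(y \right)} = y + 42 y^{2}$ ($g{\left(y \right)} = y + \left(y + 20 y\right) \left(y + y\right) = y + 21 y 2 y = y + 42 y^{2}$)
$-883421 - g{\left(1250 \right)} = -883421 - 1250 \left(1 + 42 \cdot 1250\right) = -883421 - 1250 \left(1 + 52500\right) = -883421 - 1250 \cdot 52501 = -883421 - 65626250 = -66509671$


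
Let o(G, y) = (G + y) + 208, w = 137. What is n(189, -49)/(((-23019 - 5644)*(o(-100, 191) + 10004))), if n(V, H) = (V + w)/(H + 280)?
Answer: -326/68217739359 ≈ -4.7788e-9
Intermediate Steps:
o(G, y) = 208 + G + y
n(V, H) = (137 + V)/(280 + H) (n(V, H) = (V + 137)/(H + 280) = (137 + V)/(280 + H))
n(189, -49)/(((-23019 - 5644)*(o(-100, 191) + 10004))) = ((137 + 189)/(280 - 49))/(((-23019 - 5644)*((208 - 100 + 191) + 10004))) = (326/231)/((-28663*(299 + 10004))) = ((1/231)*326)/((-28663*10303)) = (326/231)/(-295314889) = (326/231)*(-1/295314889) = -326/68217739359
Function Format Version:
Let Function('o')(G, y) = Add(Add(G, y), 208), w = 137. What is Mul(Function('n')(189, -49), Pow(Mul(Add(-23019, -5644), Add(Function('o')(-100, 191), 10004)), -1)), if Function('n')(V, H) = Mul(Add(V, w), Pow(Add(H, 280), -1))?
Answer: Rational(-326, 68217739359) ≈ -4.7788e-9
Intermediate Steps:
Function('o')(G, y) = Add(208, G, y)
Function('n')(V, H) = Mul(Pow(Add(280, H), -1), Add(137, V)) (Function('n')(V, H) = Mul(Add(V, 137), Pow(Add(H, 280), -1)) = Mul(Add(137, V), Pow(Add(280, H), -1)) = Mul(Pow(Add(280, H), -1), Add(137, V)))
Mul(Function('n')(189, -49), Pow(Mul(Add(-23019, -5644), Add(Function('o')(-100, 191), 10004)), -1)) = Mul(Mul(Pow(Add(280, -49), -1), Add(137, 189)), Pow(Mul(Add(-23019, -5644), Add(Add(208, -100, 191), 10004)), -1)) = Mul(Mul(Pow(231, -1), 326), Pow(Mul(-28663, Add(299, 10004)), -1)) = Mul(Mul(Rational(1, 231), 326), Pow(Mul(-28663, 10303), -1)) = Mul(Rational(326, 231), Pow(-295314889, -1)) = Mul(Rational(326, 231), Rational(-1, 295314889)) = Rational(-326, 68217739359)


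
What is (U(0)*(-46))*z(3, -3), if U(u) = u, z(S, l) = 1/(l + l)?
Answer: 0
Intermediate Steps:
z(S, l) = 1/(2*l)
(U(0)*(-46))*z(3, -3) = (0*(-46))*((½)/(-3)) = 0*((½)*(-⅓)) = 0*(-⅙) = 0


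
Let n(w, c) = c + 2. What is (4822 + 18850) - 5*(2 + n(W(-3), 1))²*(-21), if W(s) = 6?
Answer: 26297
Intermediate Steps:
n(w, c) = 2 + c
(4822 + 18850) - 5*(2 + n(W(-3), 1))²*(-21) = (4822 + 18850) - 5*(2 + (2 + 1))²*(-21) = 23672 - 5*(2 + 3)²*(-21) = 23672 - 5*5²*(-21) = 23672 - 5*25*(-21) = 23672 - 125*(-21) = 23672 + 2625 = 26297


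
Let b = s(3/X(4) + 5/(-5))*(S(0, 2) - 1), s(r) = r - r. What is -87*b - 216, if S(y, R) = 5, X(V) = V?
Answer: -216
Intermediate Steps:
s(r) = 0
b = 0 (b = 0*(5 - 1) = 0*4 = 0)
-87*b - 216 = -87*0 - 216 = 0 - 216 = -216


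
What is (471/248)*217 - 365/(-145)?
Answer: 96197/232 ≈ 414.64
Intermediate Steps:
(471/248)*217 - 365/(-145) = (471*(1/248))*217 - 365*(-1/145) = (471/248)*217 + 73/29 = 3297/8 + 73/29 = 96197/232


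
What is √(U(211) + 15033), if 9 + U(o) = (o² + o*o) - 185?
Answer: √103881 ≈ 322.31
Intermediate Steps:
U(o) = -194 + 2*o² (U(o) = -9 + ((o² + o*o) - 185) = -9 + ((o² + o²) - 185) = -9 + (2*o² - 185) = -9 + (-185 + 2*o²) = -194 + 2*o²)
√(U(211) + 15033) = √((-194 + 2*211²) + 15033) = √((-194 + 2*44521) + 15033) = √((-194 + 89042) + 15033) = √(88848 + 15033) = √103881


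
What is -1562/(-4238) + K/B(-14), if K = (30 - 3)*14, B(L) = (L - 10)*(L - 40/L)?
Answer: 30209/16952 ≈ 1.7820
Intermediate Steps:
B(L) = (-10 + L)*(L - 40/L)
K = 378 (K = 27*14 = 378)
-1562/(-4238) + K/B(-14) = -1562/(-4238) + 378/(-40 + (-14)**2 - 10*(-14) + 400/(-14)) = -1562*(-1/4238) + 378/(-40 + 196 + 140 + 400*(-1/14)) = 781/2119 + 378/(-40 + 196 + 140 - 200/7) = 781/2119 + 378/(1872/7) = 781/2119 + 378*(7/1872) = 781/2119 + 147/104 = 30209/16952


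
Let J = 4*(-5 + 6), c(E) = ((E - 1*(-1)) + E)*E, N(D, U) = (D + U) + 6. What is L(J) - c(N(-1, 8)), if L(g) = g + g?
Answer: -343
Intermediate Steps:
N(D, U) = 6 + D + U
c(E) = E*(1 + 2*E) (c(E) = ((E + 1) + E)*E = ((1 + E) + E)*E = (1 + 2*E)*E = E*(1 + 2*E))
J = 4 (J = 4*1 = 4)
L(g) = 2*g
L(J) - c(N(-1, 8)) = 2*4 - (6 - 1 + 8)*(1 + 2*(6 - 1 + 8)) = 8 - 13*(1 + 2*13) = 8 - 13*(1 + 26) = 8 - 13*27 = 8 - 1*351 = 8 - 351 = -343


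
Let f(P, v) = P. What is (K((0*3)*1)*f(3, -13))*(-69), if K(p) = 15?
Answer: -3105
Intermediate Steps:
(K((0*3)*1)*f(3, -13))*(-69) = (15*3)*(-69) = 45*(-69) = -3105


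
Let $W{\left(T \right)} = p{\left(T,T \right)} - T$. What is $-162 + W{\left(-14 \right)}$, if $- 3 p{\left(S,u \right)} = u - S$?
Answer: $-148$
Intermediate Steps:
$p{\left(S,u \right)} = - \frac{u}{3} + \frac{S}{3}$ ($p{\left(S,u \right)} = - \frac{u - S}{3} = - \frac{u}{3} + \frac{S}{3}$)
$W{\left(T \right)} = - T$ ($W{\left(T \right)} = \left(- \frac{T}{3} + \frac{T}{3}\right) - T = 0 - T = - T$)
$-162 + W{\left(-14 \right)} = -162 - -14 = -162 + 14 = -148$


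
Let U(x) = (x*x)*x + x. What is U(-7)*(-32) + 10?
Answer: 11210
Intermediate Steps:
U(x) = x + x³ (U(x) = x²*x + x = x³ + x = x + x³)
U(-7)*(-32) + 10 = (-7 + (-7)³)*(-32) + 10 = (-7 - 343)*(-32) + 10 = -350*(-32) + 10 = 11200 + 10 = 11210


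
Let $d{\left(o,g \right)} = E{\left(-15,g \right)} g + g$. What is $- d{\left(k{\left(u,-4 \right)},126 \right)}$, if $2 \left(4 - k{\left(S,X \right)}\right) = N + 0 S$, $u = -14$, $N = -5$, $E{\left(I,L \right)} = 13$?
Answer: $-1764$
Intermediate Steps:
$k{\left(S,X \right)} = \frac{13}{2}$ ($k{\left(S,X \right)} = 4 - \frac{-5 + 0 S}{2} = 4 - \frac{-5 + 0}{2} = 4 - - \frac{5}{2} = 4 + \frac{5}{2} = \frac{13}{2}$)
$d{\left(o,g \right)} = 14 g$ ($d{\left(o,g \right)} = 13 g + g = 14 g$)
$- d{\left(k{\left(u,-4 \right)},126 \right)} = - 14 \cdot 126 = \left(-1\right) 1764 = -1764$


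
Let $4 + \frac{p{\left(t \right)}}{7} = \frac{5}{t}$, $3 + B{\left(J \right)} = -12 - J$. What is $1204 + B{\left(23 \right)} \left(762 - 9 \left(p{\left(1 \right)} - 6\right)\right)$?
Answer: $-27410$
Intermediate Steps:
$B{\left(J \right)} = -15 - J$ ($B{\left(J \right)} = -3 - \left(12 + J\right) = -15 - J$)
$p{\left(t \right)} = -28 + \frac{35}{t}$ ($p{\left(t \right)} = -28 + 7 \frac{5}{t} = -28 + \frac{35}{t}$)
$1204 + B{\left(23 \right)} \left(762 - 9 \left(p{\left(1 \right)} - 6\right)\right) = 1204 + \left(-15 - 23\right) \left(762 - 9 \left(\left(-28 + \frac{35}{1}\right) - 6\right)\right) = 1204 + \left(-15 - 23\right) \left(762 - 9 \left(\left(-28 + 35 \cdot 1\right) - 6\right)\right) = 1204 - 38 \left(762 - 9 \left(\left(-28 + 35\right) - 6\right)\right) = 1204 - 38 \left(762 - 9 \left(7 - 6\right)\right) = 1204 - 38 \left(762 - 9 \cdot 1\right) = 1204 - 38 \left(762 - 9\right) = 1204 - 28614 = -27410$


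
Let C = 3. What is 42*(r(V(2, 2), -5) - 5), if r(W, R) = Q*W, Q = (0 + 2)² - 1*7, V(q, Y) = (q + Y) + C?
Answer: -1092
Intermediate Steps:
V(q, Y) = 3 + Y + q (V(q, Y) = (q + Y) + 3 = (Y + q) + 3 = 3 + Y + q)
Q = -3 (Q = 2² - 7 = 4 - 7 = -3)
r(W, R) = -3*W
42*(r(V(2, 2), -5) - 5) = 42*(-3*(3 + 2 + 2) - 5) = 42*(-3*7 - 5) = 42*(-21 - 5) = 42*(-26) = -1092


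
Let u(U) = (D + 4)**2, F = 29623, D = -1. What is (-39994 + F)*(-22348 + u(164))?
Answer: 231677769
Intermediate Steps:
u(U) = 9 (u(U) = (-1 + 4)**2 = 3**2 = 9)
(-39994 + F)*(-22348 + u(164)) = (-39994 + 29623)*(-22348 + 9) = -10371*(-22339) = 231677769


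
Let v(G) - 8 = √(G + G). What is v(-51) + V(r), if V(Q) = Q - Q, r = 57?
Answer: 8 + I*√102 ≈ 8.0 + 10.1*I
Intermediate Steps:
v(G) = 8 + √2*√G (v(G) = 8 + √(G + G) = 8 + √(2*G) = 8 + √2*√G)
V(Q) = 0
v(-51) + V(r) = (8 + √2*√(-51)) + 0 = (8 + √2*(I*√51)) + 0 = (8 + I*√102) + 0 = 8 + I*√102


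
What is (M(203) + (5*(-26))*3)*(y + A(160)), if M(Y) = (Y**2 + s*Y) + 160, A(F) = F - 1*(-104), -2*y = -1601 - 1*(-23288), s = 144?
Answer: -1485594549/2 ≈ -7.4280e+8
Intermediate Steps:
y = -21687/2 (y = -(-1601 - 1*(-23288))/2 = -(-1601 + 23288)/2 = -1/2*21687 = -21687/2 ≈ -10844.)
A(F) = 104 + F (A(F) = F + 104 = 104 + F)
M(Y) = 160 + Y**2 + 144*Y (M(Y) = (Y**2 + 144*Y) + 160 = 160 + Y**2 + 144*Y)
(M(203) + (5*(-26))*3)*(y + A(160)) = ((160 + 203**2 + 144*203) + (5*(-26))*3)*(-21687/2 + (104 + 160)) = ((160 + 41209 + 29232) - 130*3)*(-21687/2 + 264) = (70601 - 390)*(-21159/2) = 70211*(-21159/2) = -1485594549/2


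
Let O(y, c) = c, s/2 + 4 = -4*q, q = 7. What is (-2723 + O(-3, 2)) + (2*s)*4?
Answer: -3233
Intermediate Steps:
s = -64 (s = -8 + 2*(-4*7) = -8 + 2*(-28) = -8 - 56 = -64)
(-2723 + O(-3, 2)) + (2*s)*4 = (-2723 + 2) + (2*(-64))*4 = -2721 - 128*4 = -2721 - 512 = -3233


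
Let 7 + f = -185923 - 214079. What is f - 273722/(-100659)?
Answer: -40264232209/100659 ≈ -4.0001e+5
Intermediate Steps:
f = -400009 (f = -7 + (-185923 - 214079) = -7 - 400002 = -400009)
f - 273722/(-100659) = -400009 - 273722/(-100659) = -400009 - 273722*(-1)/100659 = -400009 - 1*(-273722/100659) = -400009 + 273722/100659 = -40264232209/100659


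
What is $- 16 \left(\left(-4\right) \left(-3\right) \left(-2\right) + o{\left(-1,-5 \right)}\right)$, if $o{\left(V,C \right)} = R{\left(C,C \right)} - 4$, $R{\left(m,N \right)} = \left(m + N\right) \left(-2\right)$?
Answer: $128$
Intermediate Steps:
$R{\left(m,N \right)} = - 2 N - 2 m$ ($R{\left(m,N \right)} = \left(N + m\right) \left(-2\right) = - 2 N - 2 m$)
$o{\left(V,C \right)} = -4 - 4 C$ ($o{\left(V,C \right)} = \left(- 2 C - 2 C\right) - 4 = - 4 C - 4 = -4 - 4 C$)
$- 16 \left(\left(-4\right) \left(-3\right) \left(-2\right) + o{\left(-1,-5 \right)}\right) = - 16 \left(\left(-4\right) \left(-3\right) \left(-2\right) - -16\right) = - 16 \left(12 \left(-2\right) + \left(-4 + 20\right)\right) = - 16 \left(-24 + 16\right) = \left(-16\right) \left(-8\right) = 128$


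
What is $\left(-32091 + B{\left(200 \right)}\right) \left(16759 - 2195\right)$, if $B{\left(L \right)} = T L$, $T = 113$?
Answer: $-138226924$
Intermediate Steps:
$B{\left(L \right)} = 113 L$
$\left(-32091 + B{\left(200 \right)}\right) \left(16759 - 2195\right) = \left(-32091 + 113 \cdot 200\right) \left(16759 - 2195\right) = \left(-32091 + 22600\right) 14564 = \left(-9491\right) 14564 = -138226924$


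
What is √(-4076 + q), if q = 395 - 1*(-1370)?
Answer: I*√2311 ≈ 48.073*I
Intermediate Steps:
q = 1765 (q = 395 + 1370 = 1765)
√(-4076 + q) = √(-4076 + 1765) = √(-2311) = I*√2311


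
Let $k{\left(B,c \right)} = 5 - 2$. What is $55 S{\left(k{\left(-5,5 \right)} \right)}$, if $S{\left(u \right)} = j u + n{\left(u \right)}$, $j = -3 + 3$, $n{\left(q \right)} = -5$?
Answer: $-275$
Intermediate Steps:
$j = 0$
$k{\left(B,c \right)} = 3$
$S{\left(u \right)} = -5$ ($S{\left(u \right)} = 0 u - 5 = 0 - 5 = -5$)
$55 S{\left(k{\left(-5,5 \right)} \right)} = 55 \left(-5\right) = -275$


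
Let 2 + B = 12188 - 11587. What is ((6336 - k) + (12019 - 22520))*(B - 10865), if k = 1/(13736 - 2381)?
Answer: 161838617072/3785 ≈ 4.2758e+7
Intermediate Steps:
k = 1/11355 ≈ 8.8067e-5
B = 599 (B = -2 + (12188 - 11587) = -2 + 601 = 599)
((6336 - k) + (12019 - 22520))*(B - 10865) = ((6336 - 1*1/11355) + (12019 - 22520))*(599 - 10865) = ((6336 - 1/11355) - 10501)*(-10266) = (71945279/11355 - 10501)*(-10266) = -47293576/11355*(-10266) = 161838617072/3785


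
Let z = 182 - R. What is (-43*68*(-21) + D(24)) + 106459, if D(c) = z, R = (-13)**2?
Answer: 167876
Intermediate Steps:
R = 169
z = 13 (z = 182 - 1*169 = 182 - 169 = 13)
D(c) = 13
(-43*68*(-21) + D(24)) + 106459 = (-43*68*(-21) + 13) + 106459 = (-2924*(-21) + 13) + 106459 = (61404 + 13) + 106459 = 61417 + 106459 = 167876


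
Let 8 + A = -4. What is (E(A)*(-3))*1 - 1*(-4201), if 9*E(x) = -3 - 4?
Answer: 12610/3 ≈ 4203.3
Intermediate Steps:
A = -12 (A = -8 - 4 = -12)
E(x) = -7/9 (E(x) = (-3 - 4)/9 = (⅑)*(-7) = -7/9)
(E(A)*(-3))*1 - 1*(-4201) = -7/9*(-3)*1 - 1*(-4201) = (7/3)*1 + 4201 = 7/3 + 4201 = 12610/3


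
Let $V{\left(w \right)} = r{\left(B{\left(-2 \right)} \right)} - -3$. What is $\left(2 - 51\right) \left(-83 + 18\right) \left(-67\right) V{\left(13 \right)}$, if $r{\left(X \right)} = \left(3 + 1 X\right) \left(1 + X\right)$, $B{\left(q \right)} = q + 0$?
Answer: $-426790$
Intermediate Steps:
$B{\left(q \right)} = q$
$r{\left(X \right)} = \left(1 + X\right) \left(3 + X\right)$ ($r{\left(X \right)} = \left(3 + X\right) \left(1 + X\right) = \left(1 + X\right) \left(3 + X\right)$)
$V{\left(w \right)} = 2$ ($V{\left(w \right)} = \left(3 + \left(-2\right)^{2} + 4 \left(-2\right)\right) - -3 = \left(3 + 4 - 8\right) + 3 = -1 + 3 = 2$)
$\left(2 - 51\right) \left(-83 + 18\right) \left(-67\right) V{\left(13 \right)} = \left(2 - 51\right) \left(-83 + 18\right) \left(-67\right) 2 = \left(-49\right) \left(-65\right) \left(-67\right) 2 = 3185 \left(-67\right) 2 = \left(-213395\right) 2 = -426790$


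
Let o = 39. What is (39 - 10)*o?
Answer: 1131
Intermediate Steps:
(39 - 10)*o = (39 - 10)*39 = 29*39 = 1131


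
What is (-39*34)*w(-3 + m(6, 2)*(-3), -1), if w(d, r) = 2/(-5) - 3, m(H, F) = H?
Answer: 22542/5 ≈ 4508.4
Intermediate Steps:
w(d, r) = -17/5 (w(d, r) = 2*(-⅕) - 3 = -⅖ - 3 = -17/5)
(-39*34)*w(-3 + m(6, 2)*(-3), -1) = -39*34*(-17/5) = -1326*(-17/5) = 22542/5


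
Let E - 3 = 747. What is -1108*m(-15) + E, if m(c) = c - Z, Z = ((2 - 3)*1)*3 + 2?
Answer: 16262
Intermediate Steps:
E = 750 (E = 3 + 747 = 750)
Z = -1 (Z = -1*1*3 + 2 = -1*3 + 2 = -3 + 2 = -1)
m(c) = 1 + c (m(c) = c - 1*(-1) = c + 1 = 1 + c)
-1108*m(-15) + E = -1108*(1 - 15) + 750 = -1108*(-14) + 750 = 15512 + 750 = 16262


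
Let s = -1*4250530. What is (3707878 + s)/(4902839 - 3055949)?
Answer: -90442/307815 ≈ -0.29382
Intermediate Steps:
s = -4250530
(3707878 + s)/(4902839 - 3055949) = (3707878 - 4250530)/(4902839 - 3055949) = -542652/1846890 = -542652*1/1846890 = -90442/307815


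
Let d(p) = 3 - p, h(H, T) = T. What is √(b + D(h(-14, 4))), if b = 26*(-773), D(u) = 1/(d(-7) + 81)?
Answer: 3*I*√18492383/91 ≈ 141.77*I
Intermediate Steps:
D(u) = 1/91 (D(u) = 1/((3 - 1*(-7)) + 81) = 1/((3 + 7) + 81) = 1/(10 + 81) = 1/91)
b = -20098
√(b + D(h(-14, 4))) = √(-20098 + 1/91) = √(-1828917/91) = 3*I*√18492383/91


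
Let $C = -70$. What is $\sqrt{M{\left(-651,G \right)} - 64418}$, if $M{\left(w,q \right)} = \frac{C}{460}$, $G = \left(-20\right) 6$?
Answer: $\frac{i \sqrt{136308810}}{46} \approx 253.81 i$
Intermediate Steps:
$G = -120$
$M{\left(w,q \right)} = - \frac{7}{46}$ ($M{\left(w,q \right)} = - \frac{70}{460} = \left(-70\right) \frac{1}{460} = - \frac{7}{46}$)
$\sqrt{M{\left(-651,G \right)} - 64418} = \sqrt{- \frac{7}{46} - 64418} = \sqrt{- \frac{2963235}{46}} = \frac{i \sqrt{136308810}}{46}$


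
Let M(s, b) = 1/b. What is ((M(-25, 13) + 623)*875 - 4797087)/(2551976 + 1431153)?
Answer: -55274631/51780677 ≈ -1.0675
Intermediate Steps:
((M(-25, 13) + 623)*875 - 4797087)/(2551976 + 1431153) = ((1/13 + 623)*875 - 4797087)/(2551976 + 1431153) = ((1/13 + 623)*875 - 4797087)/3983129 = ((8100/13)*875 - 4797087)*(1/3983129) = (7087500/13 - 4797087)*(1/3983129) = -55274631/13*1/3983129 = -55274631/51780677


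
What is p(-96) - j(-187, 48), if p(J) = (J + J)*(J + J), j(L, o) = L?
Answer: 37051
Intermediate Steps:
p(J) = 4*J² (p(J) = (2*J)*(2*J) = 4*J²)
p(-96) - j(-187, 48) = 4*(-96)² - 1*(-187) = 4*9216 + 187 = 36864 + 187 = 37051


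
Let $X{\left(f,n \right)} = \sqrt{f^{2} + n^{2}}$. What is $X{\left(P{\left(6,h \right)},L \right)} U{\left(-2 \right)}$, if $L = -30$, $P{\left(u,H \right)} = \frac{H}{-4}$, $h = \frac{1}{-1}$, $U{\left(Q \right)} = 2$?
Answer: $\frac{\sqrt{14401}}{2} \approx 60.002$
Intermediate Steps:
$h = -1$
$P{\left(u,H \right)} = - \frac{H}{4}$ ($P{\left(u,H \right)} = H \left(- \frac{1}{4}\right) = - \frac{H}{4}$)
$X{\left(P{\left(6,h \right)},L \right)} U{\left(-2 \right)} = \sqrt{\left(\left(- \frac{1}{4}\right) \left(-1\right)\right)^{2} + \left(-30\right)^{2}} \cdot 2 = \sqrt{\left(\frac{1}{4}\right)^{2} + 900} \cdot 2 = \sqrt{\frac{1}{16} + 900} \cdot 2 = \sqrt{\frac{14401}{16}} \cdot 2 = \frac{\sqrt{14401}}{4} \cdot 2 = \frac{\sqrt{14401}}{2}$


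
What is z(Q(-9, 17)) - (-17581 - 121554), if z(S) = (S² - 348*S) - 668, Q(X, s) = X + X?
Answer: 145055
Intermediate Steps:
Q(X, s) = 2*X
z(S) = -668 + S² - 348*S
z(Q(-9, 17)) - (-17581 - 121554) = (-668 + (2*(-9))² - 696*(-9)) - (-17581 - 121554) = (-668 + (-18)² - 348*(-18)) - 1*(-139135) = (-668 + 324 + 6264) + 139135 = 5920 + 139135 = 145055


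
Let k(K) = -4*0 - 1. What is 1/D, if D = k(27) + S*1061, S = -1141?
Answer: -1/1210602 ≈ -8.2603e-7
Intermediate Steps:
k(K) = -1 (k(K) = 0 - 1 = -1)
D = -1210602 (D = -1 - 1141*1061 = -1 - 1210601 = -1210602)
1/D = 1/(-1210602) = -1/1210602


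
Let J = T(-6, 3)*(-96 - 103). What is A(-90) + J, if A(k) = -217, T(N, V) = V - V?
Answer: -217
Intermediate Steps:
T(N, V) = 0
J = 0 (J = 0*(-96 - 103) = 0*(-199) = 0)
A(-90) + J = -217 + 0 = -217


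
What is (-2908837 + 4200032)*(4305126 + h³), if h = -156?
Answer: 656843808450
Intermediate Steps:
(-2908837 + 4200032)*(4305126 + h³) = (-2908837 + 4200032)*(4305126 + (-156)³) = 1291195*(4305126 - 3796416) = 1291195*508710 = 656843808450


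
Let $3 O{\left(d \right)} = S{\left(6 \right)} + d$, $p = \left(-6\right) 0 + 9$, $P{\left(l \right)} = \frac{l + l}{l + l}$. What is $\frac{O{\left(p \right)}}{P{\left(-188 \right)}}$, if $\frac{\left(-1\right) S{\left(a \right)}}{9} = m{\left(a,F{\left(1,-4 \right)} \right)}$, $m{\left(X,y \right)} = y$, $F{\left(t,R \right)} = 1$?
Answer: $0$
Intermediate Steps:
$P{\left(l \right)} = 1$ ($P{\left(l \right)} = \frac{2 l}{2 l} = 2 l \frac{1}{2 l} = 1$)
$p = 9$ ($p = 0 + 9 = 9$)
$S{\left(a \right)} = -9$ ($S{\left(a \right)} = \left(-9\right) 1 = -9$)
$O{\left(d \right)} = -3 + \frac{d}{3}$ ($O{\left(d \right)} = \frac{-9 + d}{3} = -3 + \frac{d}{3}$)
$\frac{O{\left(p \right)}}{P{\left(-188 \right)}} = \frac{-3 + \frac{1}{3} \cdot 9}{1} = \left(-3 + 3\right) 1 = 0 \cdot 1 = 0$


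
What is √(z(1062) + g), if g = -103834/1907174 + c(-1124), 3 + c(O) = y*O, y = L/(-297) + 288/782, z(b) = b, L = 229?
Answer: 2*√514913535225659123591070/36912399183 ≈ 38.880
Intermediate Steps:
y = -46771/116127 (y = 229/(-297) + 288/782 = 229*(-1/297) + 288*(1/782) = -229/297 + 144/391 = -46771/116127 ≈ -0.40276)
c(O) = -3 - 46771*O/116127
g = 49792403998442/110737197549 (g = -103834/1907174 + (-3 - 46771/116127*(-1124)) = -103834*1/1907174 + (-3 + 52570604/116127) = -51917/953587 + 52222223/116127 = 49792403998442/110737197549 ≈ 449.64)
√(z(1062) + g) = √(1062 + 49792403998442/110737197549) = √(167395307795480/110737197549) = 2*√514913535225659123591070/36912399183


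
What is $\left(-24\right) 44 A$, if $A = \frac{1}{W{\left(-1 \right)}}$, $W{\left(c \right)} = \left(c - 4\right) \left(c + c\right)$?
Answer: $- \frac{528}{5} \approx -105.6$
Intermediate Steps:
$W{\left(c \right)} = 2 c \left(-4 + c\right)$ ($W{\left(c \right)} = \left(-4 + c\right) 2 c = 2 c \left(-4 + c\right)$)
$A = \frac{1}{10}$ ($A = \frac{1}{2 \left(-1\right) \left(-4 - 1\right)} = \frac{1}{2 \left(-1\right) \left(-5\right)} = \frac{1}{10} \approx 0.1$)
$\left(-24\right) 44 A = \left(-24\right) 44 \cdot \frac{1}{10} = \left(-1056\right) \frac{1}{10} = - \frac{528}{5}$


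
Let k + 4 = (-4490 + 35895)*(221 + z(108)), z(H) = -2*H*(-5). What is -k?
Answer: -40857901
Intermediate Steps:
z(H) = 10*H
k = 40857901 (k = -4 + (-4490 + 35895)*(221 + 10*108) = -4 + 31405*(221 + 1080) = -4 + 31405*1301 = -4 + 40857905 = 40857901)
-k = -1*40857901 = -40857901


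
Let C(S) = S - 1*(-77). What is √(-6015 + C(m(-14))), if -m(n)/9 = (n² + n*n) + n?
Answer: 2*I*√2335 ≈ 96.644*I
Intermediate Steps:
m(n) = -18*n² - 9*n (m(n) = -9*((n² + n*n) + n) = -9*((n² + n²) + n) = -9*(2*n² + n) = -9*(n + 2*n²) = -18*n² - 9*n)
C(S) = 77 + S (C(S) = S + 77 = 77 + S)
√(-6015 + C(m(-14))) = √(-6015 + (77 - 9*(-14)*(1 + 2*(-14)))) = √(-6015 + (77 - 9*(-14)*(1 - 28))) = √(-6015 + (77 - 9*(-14)*(-27))) = √(-6015 + (77 - 3402)) = √(-6015 - 3325) = √(-9340) = 2*I*√2335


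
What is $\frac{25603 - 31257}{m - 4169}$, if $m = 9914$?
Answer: $- \frac{5654}{5745} \approx -0.98416$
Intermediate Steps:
$\frac{25603 - 31257}{m - 4169} = \frac{25603 - 31257}{9914 - 4169} = - \frac{5654}{5745}$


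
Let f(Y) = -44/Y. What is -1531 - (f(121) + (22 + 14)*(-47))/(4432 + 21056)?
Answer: -53653099/35046 ≈ -1530.9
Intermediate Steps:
-1531 - (f(121) + (22 + 14)*(-47))/(4432 + 21056) = -1531 - (-44/121 + (22 + 14)*(-47))/(4432 + 21056) = -1531 - (-44*1/121 + 36*(-47))/25488 = -1531 - (-4/11 - 1692)/25488 = -1531 - (-18616)/(11*25488) = -1531 - 1*(-2327/35046) = -1531 + 2327/35046 = -53653099/35046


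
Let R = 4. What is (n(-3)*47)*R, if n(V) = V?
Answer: -564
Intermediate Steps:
(n(-3)*47)*R = -3*47*4 = -141*4 = -564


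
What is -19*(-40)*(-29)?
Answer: -22040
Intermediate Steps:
-19*(-40)*(-29) = 760*(-29) = -22040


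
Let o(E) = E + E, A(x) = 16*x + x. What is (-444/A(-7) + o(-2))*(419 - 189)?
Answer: -7360/119 ≈ -61.849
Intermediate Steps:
A(x) = 17*x
o(E) = 2*E
(-444/A(-7) + o(-2))*(419 - 189) = (-444/(17*(-7)) + 2*(-2))*(419 - 189) = (-444/(-119) - 4)*230 = (-444*(-1/119) - 4)*230 = (444/119 - 4)*230 = -32/119*230 = -7360/119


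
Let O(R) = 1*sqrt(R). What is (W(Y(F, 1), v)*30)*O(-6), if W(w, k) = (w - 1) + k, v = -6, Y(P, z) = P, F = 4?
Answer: -90*I*sqrt(6) ≈ -220.45*I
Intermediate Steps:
O(R) = sqrt(R)
W(w, k) = -1 + k + w (W(w, k) = (-1 + w) + k = -1 + k + w)
(W(Y(F, 1), v)*30)*O(-6) = ((-1 - 6 + 4)*30)*sqrt(-6) = (-3*30)*(I*sqrt(6)) = -90*I*sqrt(6)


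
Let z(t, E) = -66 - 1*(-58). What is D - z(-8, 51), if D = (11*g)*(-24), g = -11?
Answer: 2912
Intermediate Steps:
z(t, E) = -8 (z(t, E) = -66 + 58 = -8)
D = 2904 (D = (11*(-11))*(-24) = -121*(-24) = 2904)
D - z(-8, 51) = 2904 - 1*(-8) = 2904 + 8 = 2912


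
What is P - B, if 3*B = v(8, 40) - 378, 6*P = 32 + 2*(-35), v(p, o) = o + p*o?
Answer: -⅓ ≈ -0.33333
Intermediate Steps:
v(p, o) = o + o*p
P = -19/3 (P = (32 + 2*(-35))/6 = (32 - 70)/6 = (⅙)*(-38) = -19/3 ≈ -6.3333)
B = -6 (B = (40*(1 + 8) - 378)/3 = (40*9 - 378)/3 = (360 - 378)/3 = (⅓)*(-18) = -6)
P - B = -19/3 - 1*(-6) = -19/3 + 6 = -⅓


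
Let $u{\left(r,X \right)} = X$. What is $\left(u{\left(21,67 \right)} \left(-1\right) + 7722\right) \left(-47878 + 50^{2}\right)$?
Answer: $-347368590$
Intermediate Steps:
$\left(u{\left(21,67 \right)} \left(-1\right) + 7722\right) \left(-47878 + 50^{2}\right) = \left(67 \left(-1\right) + 7722\right) \left(-47878 + 50^{2}\right) = \left(-67 + 7722\right) \left(-47878 + 2500\right) = 7655 \left(-45378\right) = -347368590$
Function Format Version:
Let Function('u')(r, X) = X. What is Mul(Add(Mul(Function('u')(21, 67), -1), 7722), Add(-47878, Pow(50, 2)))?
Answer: -347368590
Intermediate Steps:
Mul(Add(Mul(Function('u')(21, 67), -1), 7722), Add(-47878, Pow(50, 2))) = Mul(Add(Mul(67, -1), 7722), Add(-47878, Pow(50, 2))) = Mul(Add(-67, 7722), Add(-47878, 2500)) = Mul(7655, -45378) = -347368590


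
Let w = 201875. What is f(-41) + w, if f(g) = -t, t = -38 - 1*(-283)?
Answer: 201630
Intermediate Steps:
t = 245 (t = -38 + 283 = 245)
f(g) = -245 (f(g) = -1*245 = -245)
f(-41) + w = -245 + 201875 = 201630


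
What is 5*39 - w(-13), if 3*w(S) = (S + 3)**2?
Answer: 485/3 ≈ 161.67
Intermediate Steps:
w(S) = (3 + S)**2/3 (w(S) = (S + 3)**2/3 = (3 + S)**2/3)
5*39 - w(-13) = 5*39 - (3 - 13)**2/3 = 195 - (-10)**2/3 = 195 - 100/3 = 485/3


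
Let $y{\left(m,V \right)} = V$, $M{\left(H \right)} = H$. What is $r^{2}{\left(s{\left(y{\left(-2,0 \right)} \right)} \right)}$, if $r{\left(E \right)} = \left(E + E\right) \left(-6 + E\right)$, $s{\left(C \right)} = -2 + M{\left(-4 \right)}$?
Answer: $20736$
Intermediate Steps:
$s{\left(C \right)} = -6$ ($s{\left(C \right)} = -2 - 4 = -6$)
$r{\left(E \right)} = 2 E \left(-6 + E\right)$
$r^{2}{\left(s{\left(y{\left(-2,0 \right)} \right)} \right)} = \left(2 \left(-6\right) \left(-6 - 6\right)\right)^{2} = \left(2 \left(-6\right) \left(-12\right)\right)^{2} = 144^{2} = 20736$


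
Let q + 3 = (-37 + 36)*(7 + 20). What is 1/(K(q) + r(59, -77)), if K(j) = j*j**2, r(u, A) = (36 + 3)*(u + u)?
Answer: -1/22398 ≈ -4.4647e-5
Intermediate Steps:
q = -30 (q = -3 + (-37 + 36)*(7 + 20) = -3 - 1*27 = -3 - 27 = -30)
r(u, A) = 78*u (r(u, A) = 39*(2*u) = 78*u)
K(j) = j**3
1/(K(q) + r(59, -77)) = 1/((-30)**3 + 78*59) = 1/(-27000 + 4602) = 1/(-22398) = -1/22398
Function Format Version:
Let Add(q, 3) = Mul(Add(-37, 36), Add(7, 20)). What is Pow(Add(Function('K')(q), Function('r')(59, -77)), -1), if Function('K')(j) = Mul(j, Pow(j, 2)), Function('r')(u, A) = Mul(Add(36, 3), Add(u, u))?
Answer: Rational(-1, 22398) ≈ -4.4647e-5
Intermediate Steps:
q = -30 (q = Add(-3, Mul(Add(-37, 36), Add(7, 20))) = Add(-3, Mul(-1, 27)) = Add(-3, -27) = -30)
Function('r')(u, A) = Mul(78, u) (Function('r')(u, A) = Mul(39, Mul(2, u)) = Mul(78, u))
Function('K')(j) = Pow(j, 3)
Pow(Add(Function('K')(q), Function('r')(59, -77)), -1) = Pow(Add(Pow(-30, 3), Mul(78, 59)), -1) = Pow(Add(-27000, 4602), -1) = Pow(-22398, -1) = Rational(-1, 22398)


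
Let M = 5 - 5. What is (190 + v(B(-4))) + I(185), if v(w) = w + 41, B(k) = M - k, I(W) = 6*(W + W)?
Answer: 2455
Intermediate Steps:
I(W) = 12*W (I(W) = 6*(2*W) = 12*W)
M = 0
B(k) = -k (B(k) = 0 - k = -k)
v(w) = 41 + w
(190 + v(B(-4))) + I(185) = (190 + (41 - 1*(-4))) + 12*185 = (190 + (41 + 4)) + 2220 = (190 + 45) + 2220 = 235 + 2220 = 2455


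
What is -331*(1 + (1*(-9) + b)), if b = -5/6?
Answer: 17543/6 ≈ 2923.8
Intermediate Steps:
b = -5/6 (b = -5*1/6 = -5/6 ≈ -0.83333)
-331*(1 + (1*(-9) + b)) = -331*(1 + (1*(-9) - 5/6)) = -331*(1 + (-9 - 5/6)) = -331*(1 - 59/6) = -331*(-53/6) = 17543/6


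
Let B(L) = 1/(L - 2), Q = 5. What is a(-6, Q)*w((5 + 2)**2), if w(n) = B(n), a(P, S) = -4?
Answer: -4/47 ≈ -0.085106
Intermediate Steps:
B(L) = 1/(-2 + L)
w(n) = 1/(-2 + n)
a(-6, Q)*w((5 + 2)**2) = -4/(-2 + (5 + 2)**2) = -4/(-2 + 7**2) = -4/(-2 + 49) = -4/47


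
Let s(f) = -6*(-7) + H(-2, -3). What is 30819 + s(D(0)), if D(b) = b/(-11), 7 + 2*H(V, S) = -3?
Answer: 30856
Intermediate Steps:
H(V, S) = -5 (H(V, S) = -7/2 + (½)*(-3) = -7/2 - 3/2 = -5)
D(b) = -b/11 (D(b) = b*(-1/11) = -b/11)
s(f) = 37 (s(f) = -6*(-7) - 5 = 42 - 5 = 37)
30819 + s(D(0)) = 30819 + 37 = 30856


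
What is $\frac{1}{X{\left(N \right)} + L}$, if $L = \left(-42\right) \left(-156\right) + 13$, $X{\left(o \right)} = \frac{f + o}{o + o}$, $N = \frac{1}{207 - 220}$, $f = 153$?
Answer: $\frac{1}{5571} \approx 0.0001795$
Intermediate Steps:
$N = - \frac{1}{13}$ ($N = \frac{1}{-13} = - \frac{1}{13} \approx -0.076923$)
$X{\left(o \right)} = \frac{153 + o}{2 o}$ ($X{\left(o \right)} = \frac{153 + o}{o + o} = \frac{153 + o}{2 o}$)
$L = 6565$ ($L = 6552 + 13 = 6565$)
$\frac{1}{X{\left(N \right)} + L} = \frac{1}{\frac{153 - \frac{1}{13}}{2 \left(- \frac{1}{13}\right)} + 6565} = \frac{1}{\frac{1}{2} \left(-13\right) \frac{1988}{13} + 6565} = \frac{1}{-994 + 6565} = \frac{1}{5571}$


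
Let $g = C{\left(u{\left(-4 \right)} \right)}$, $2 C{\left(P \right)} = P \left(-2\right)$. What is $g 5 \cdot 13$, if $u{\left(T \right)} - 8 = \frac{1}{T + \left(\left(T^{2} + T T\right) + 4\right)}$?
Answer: $- \frac{16705}{32} \approx -522.03$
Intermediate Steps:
$u{\left(T \right)} = 8 + \frac{1}{4 + T + 2 T^{2}}$ ($u{\left(T \right)} = 8 + \frac{1}{T + \left(\left(T^{2} + T T\right) + 4\right)} = 8 + \frac{1}{T + \left(\left(T^{2} + T^{2}\right) + 4\right)} = 8 + \frac{1}{T + \left(2 T^{2} + 4\right)} = 8 + \frac{1}{T + \left(4 + 2 T^{2}\right)} = 8 + \frac{1}{4 + T + 2 T^{2}}$)
$C{\left(P \right)} = - P$ ($C{\left(P \right)} = \frac{P \left(-2\right)}{2} = \frac{\left(-2\right) P}{2} = - P$)
$g = - \frac{257}{32}$ ($g = - \frac{33 + 8 \left(-4\right) + 16 \left(-4\right)^{2}}{4 - 4 + 2 \left(-4\right)^{2}} = - \frac{33 - 32 + 16 \cdot 16}{4 - 4 + 2 \cdot 16} = - \frac{33 - 32 + 256}{4 - 4 + 32} = - \frac{257}{32} \approx -8.0313$)
$g 5 \cdot 13 = \left(- \frac{257}{32}\right) 5 \cdot 13 = \left(- \frac{1285}{32}\right) 13 = - \frac{16705}{32}$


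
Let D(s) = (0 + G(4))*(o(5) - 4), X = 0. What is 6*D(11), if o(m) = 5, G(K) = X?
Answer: 0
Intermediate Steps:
G(K) = 0
D(s) = 0 (D(s) = (0 + 0)*(5 - 4) = 0*1 = 0)
6*D(11) = 6*0 = 0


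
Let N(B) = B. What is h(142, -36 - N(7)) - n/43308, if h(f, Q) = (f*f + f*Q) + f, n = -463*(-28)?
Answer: 153740159/10827 ≈ 14200.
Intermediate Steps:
n = 12964
h(f, Q) = f + f**2 + Q*f (h(f, Q) = (f**2 + Q*f) + f = f + f**2 + Q*f)
h(142, -36 - N(7)) - n/43308 = 142*(1 + (-36 - 1*7) + 142) - 12964/43308 = 142*(1 + (-36 - 7) + 142) - 12964/43308 = 142*(1 - 43 + 142) - 1*3241/10827 = 142*100 - 3241/10827 = 14200 - 3241/10827 = 153740159/10827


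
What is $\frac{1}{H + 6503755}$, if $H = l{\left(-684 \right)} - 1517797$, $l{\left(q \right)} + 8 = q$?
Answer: $\frac{1}{4985266} \approx 2.0059 \cdot 10^{-7}$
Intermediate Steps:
$l{\left(q \right)} = -8 + q$
$H = -1518489$ ($H = \left(-8 - 684\right) - 1517797 = -692 - 1517797 = -1518489$)
$\frac{1}{H + 6503755} = \frac{1}{-1518489 + 6503755} = \frac{1}{4985266}$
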